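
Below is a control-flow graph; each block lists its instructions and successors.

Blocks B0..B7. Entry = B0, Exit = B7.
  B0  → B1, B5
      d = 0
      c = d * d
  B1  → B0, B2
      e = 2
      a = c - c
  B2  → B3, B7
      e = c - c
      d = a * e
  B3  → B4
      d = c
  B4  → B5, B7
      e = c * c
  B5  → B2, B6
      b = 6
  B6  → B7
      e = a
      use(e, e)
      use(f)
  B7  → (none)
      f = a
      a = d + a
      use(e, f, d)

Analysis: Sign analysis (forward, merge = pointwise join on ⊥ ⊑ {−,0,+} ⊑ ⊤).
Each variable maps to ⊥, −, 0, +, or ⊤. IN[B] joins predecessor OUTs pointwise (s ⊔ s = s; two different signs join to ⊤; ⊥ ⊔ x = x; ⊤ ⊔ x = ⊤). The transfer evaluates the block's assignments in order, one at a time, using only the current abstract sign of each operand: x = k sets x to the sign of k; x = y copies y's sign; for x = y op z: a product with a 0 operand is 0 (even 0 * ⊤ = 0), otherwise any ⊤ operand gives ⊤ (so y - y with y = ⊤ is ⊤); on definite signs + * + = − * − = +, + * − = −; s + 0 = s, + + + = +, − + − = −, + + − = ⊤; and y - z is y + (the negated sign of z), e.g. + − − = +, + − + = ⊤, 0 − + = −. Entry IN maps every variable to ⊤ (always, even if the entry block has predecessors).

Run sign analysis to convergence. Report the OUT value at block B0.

Answer: {a: ⊤, b: ⊤, c: 0, d: 0, e: ⊤, f: ⊤}

Working:
Per-block solution:
  B0: | IN=(all ⊤) | OUT={c:0, d:0; rest ⊤}
  B1: | IN={c:0, d:0; rest ⊤} | OUT={a:0, c:0, d:0, e:+; rest ⊤}
  B2: | IN={c:0, d:0; rest ⊤} | OUT={c:0, d:0, e:0; rest ⊤}
  B3: | IN={c:0, d:0, e:0; rest ⊤} | OUT={c:0, d:0, e:0; rest ⊤}
  B4: | IN={c:0, d:0, e:0; rest ⊤} | OUT={c:0, d:0, e:0; rest ⊤}
  B5: | IN={c:0, d:0; rest ⊤} | OUT={b:+, c:0, d:0; rest ⊤}
  B6: | IN={b:+, c:0, d:0; rest ⊤} | OUT={b:+, c:0, d:0; rest ⊤}
  B7: | IN={c:0, d:0; rest ⊤} | OUT={c:0, d:0; rest ⊤}

Merge at B0 (entry node, so the boundary value (all ⊤) is joined with the incoming edge(s)): IN[B0] = (all ⊤) ⊔ OUT[B1] = {a: ⊤, b: ⊤, c: ⊤, d: ⊤, e: ⊤, f: ⊤}
Applying B0's transfer function to that IN value gives OUT[B0] (row B0 above).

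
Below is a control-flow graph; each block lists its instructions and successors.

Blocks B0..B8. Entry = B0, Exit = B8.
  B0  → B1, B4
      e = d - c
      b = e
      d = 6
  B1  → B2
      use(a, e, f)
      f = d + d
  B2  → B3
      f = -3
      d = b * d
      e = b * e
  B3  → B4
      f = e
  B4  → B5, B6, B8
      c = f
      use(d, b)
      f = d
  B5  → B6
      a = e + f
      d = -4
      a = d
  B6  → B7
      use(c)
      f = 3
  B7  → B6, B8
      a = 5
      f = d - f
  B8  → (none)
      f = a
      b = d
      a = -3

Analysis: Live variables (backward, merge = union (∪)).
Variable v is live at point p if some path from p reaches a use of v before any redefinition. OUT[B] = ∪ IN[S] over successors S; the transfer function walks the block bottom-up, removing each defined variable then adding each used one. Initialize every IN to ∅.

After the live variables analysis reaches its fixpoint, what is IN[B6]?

Answer: {c, d}

Derivation:
Fixpoint table:
  B0:   IN={a, c, d, f}   OUT={a, b, d, e, f}
  B1:   IN={a, b, d, e, f}   OUT={a, b, d, e}
  B2:   IN={a, b, d, e}   OUT={a, b, d, e}
  B3:   IN={a, b, d, e}   OUT={a, b, d, e, f}
  B4:   IN={a, b, d, e, f}   OUT={a, c, d, e, f}
  B5:   IN={c, e, f}   OUT={c, d}
  B6:   IN={c, d}   OUT={c, d, f}
  B7:   IN={c, d, f}   OUT={a, c, d}
  B8:   IN={a, d}   OUT={}

Merge at B6: OUT[B6] = IN[B7] = {c, d, f}
Applying B6's transfer function to that OUT value gives IN[B6] (row B6 above).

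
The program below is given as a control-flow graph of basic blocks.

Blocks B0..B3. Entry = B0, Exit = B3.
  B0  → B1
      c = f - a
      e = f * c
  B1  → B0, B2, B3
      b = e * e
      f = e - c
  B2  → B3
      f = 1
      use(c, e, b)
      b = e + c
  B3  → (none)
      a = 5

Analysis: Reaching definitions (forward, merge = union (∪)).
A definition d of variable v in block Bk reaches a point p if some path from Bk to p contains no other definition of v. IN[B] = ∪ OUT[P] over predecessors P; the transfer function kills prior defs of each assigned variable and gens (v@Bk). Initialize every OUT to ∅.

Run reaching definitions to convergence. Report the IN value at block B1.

Answer: {b@B1, c@B0, e@B0, f@B1}

Trace:
Converged values:
  B0: | IN={b@B1, c@B0, e@B0, f@B1} | OUT={b@B1, c@B0, e@B0, f@B1}
  B1: | IN={b@B1, c@B0, e@B0, f@B1} | OUT={b@B1, c@B0, e@B0, f@B1}
  B2: | IN={b@B1, c@B0, e@B0, f@B1} | OUT={b@B2, c@B0, e@B0, f@B2}
  B3: | IN={b@B1, b@B2, c@B0, e@B0, f@B1, f@B2} | OUT={a@B3, b@B1, b@B2, c@B0, e@B0, f@B1, f@B2}

Merge at B1: IN[B1] = OUT[B0] = {b@B1, c@B0, e@B0, f@B1}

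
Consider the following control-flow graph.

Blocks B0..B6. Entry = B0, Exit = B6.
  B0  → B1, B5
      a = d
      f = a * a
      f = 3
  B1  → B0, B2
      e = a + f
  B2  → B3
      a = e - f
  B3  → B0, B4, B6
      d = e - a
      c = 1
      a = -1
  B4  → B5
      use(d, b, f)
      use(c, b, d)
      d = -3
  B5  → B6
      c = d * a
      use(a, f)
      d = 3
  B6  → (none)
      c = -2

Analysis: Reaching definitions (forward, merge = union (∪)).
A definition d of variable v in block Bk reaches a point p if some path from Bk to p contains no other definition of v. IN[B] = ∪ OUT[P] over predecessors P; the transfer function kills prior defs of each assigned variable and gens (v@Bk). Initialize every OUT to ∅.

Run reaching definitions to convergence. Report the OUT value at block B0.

Fixpoint table:
  B0: | IN={a@B0, a@B3, c@B3, d@B3, e@B1, f@B0} | OUT={a@B0, c@B3, d@B3, e@B1, f@B0}
  B1: | IN={a@B0, c@B3, d@B3, e@B1, f@B0} | OUT={a@B0, c@B3, d@B3, e@B1, f@B0}
  B2: | IN={a@B0, c@B3, d@B3, e@B1, f@B0} | OUT={a@B2, c@B3, d@B3, e@B1, f@B0}
  B3: | IN={a@B2, c@B3, d@B3, e@B1, f@B0} | OUT={a@B3, c@B3, d@B3, e@B1, f@B0}
  B4: | IN={a@B3, c@B3, d@B3, e@B1, f@B0} | OUT={a@B3, c@B3, d@B4, e@B1, f@B0}
  B5: | IN={a@B0, a@B3, c@B3, d@B3, d@B4, e@B1, f@B0} | OUT={a@B0, a@B3, c@B5, d@B5, e@B1, f@B0}
  B6: | IN={a@B0, a@B3, c@B3, c@B5, d@B3, d@B5, e@B1, f@B0} | OUT={a@B0, a@B3, c@B6, d@B3, d@B5, e@B1, f@B0}

Merge at B0 (entry node, so the boundary value {} is joined with the incoming edge(s)): IN[B0] = {} ⊔ OUT[B1] ⊔ OUT[B3] = {a@B0, a@B3, c@B3, d@B3, e@B1, f@B0}
Applying B0's transfer function to that IN value gives OUT[B0] (row B0 above).

Answer: {a@B0, c@B3, d@B3, e@B1, f@B0}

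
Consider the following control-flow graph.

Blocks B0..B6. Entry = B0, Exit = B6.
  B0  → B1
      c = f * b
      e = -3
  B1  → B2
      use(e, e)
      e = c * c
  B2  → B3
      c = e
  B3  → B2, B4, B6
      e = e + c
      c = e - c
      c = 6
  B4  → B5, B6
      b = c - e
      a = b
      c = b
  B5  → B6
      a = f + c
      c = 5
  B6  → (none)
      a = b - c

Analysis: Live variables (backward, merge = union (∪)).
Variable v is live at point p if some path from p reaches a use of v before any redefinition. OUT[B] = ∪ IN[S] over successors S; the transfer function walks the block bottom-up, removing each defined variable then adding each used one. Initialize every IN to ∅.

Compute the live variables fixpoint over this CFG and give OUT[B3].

Per-block solution:
  B0:   IN={b, f}   OUT={b, c, e, f}
  B1:   IN={b, c, e, f}   OUT={b, e, f}
  B2:   IN={b, e, f}   OUT={b, c, e, f}
  B3:   IN={b, c, e, f}   OUT={b, c, e, f}
  B4:   IN={c, e, f}   OUT={b, c, f}
  B5:   IN={b, c, f}   OUT={b, c}
  B6:   IN={b, c}   OUT={}

Merge at B3: OUT[B3] = IN[B2] ⊔ IN[B4] ⊔ IN[B6] = {b, c, e, f}

Answer: {b, c, e, f}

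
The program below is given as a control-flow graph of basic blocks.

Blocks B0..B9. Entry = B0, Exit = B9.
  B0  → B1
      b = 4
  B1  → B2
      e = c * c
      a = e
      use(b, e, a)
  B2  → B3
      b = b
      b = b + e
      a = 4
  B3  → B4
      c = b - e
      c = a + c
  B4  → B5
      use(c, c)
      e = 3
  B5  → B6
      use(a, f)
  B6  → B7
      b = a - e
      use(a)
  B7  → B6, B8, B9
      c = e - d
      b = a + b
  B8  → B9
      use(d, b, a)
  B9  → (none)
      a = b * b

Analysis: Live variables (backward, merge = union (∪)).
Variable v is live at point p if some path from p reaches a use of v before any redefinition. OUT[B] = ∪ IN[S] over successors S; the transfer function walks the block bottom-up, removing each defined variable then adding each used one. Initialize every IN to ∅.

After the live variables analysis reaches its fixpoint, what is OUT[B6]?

Converged values:
  B0:   IN={c, d, f}   OUT={b, c, d, f}
  B1:   IN={b, c, d, f}   OUT={b, d, e, f}
  B2:   IN={b, d, e, f}   OUT={a, b, d, e, f}
  B3:   IN={a, b, d, e, f}   OUT={a, c, d, f}
  B4:   IN={a, c, d, f}   OUT={a, d, e, f}
  B5:   IN={a, d, e, f}   OUT={a, d, e}
  B6:   IN={a, d, e}   OUT={a, b, d, e}
  B7:   IN={a, b, d, e}   OUT={a, b, d, e}
  B8:   IN={a, b, d}   OUT={b}
  B9:   IN={b}   OUT={}

Merge at B6: OUT[B6] = IN[B7] = {a, b, d, e}

Answer: {a, b, d, e}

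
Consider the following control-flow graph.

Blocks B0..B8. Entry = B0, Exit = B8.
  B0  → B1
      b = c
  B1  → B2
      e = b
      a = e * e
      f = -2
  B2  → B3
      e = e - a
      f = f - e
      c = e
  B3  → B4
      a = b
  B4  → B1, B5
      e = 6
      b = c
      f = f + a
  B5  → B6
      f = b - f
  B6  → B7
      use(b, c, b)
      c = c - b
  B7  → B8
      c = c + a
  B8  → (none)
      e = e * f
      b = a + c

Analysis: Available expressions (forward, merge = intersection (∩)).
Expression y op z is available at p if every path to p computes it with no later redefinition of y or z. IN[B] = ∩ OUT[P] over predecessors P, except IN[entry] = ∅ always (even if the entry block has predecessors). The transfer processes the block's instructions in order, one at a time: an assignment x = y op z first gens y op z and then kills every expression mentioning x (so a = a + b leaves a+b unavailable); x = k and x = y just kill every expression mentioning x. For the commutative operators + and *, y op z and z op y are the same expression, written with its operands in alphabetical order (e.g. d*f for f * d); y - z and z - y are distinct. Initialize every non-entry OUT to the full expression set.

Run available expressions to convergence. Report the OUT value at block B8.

Converged values:
  B0:   IN={}   OUT={}
  B1:   IN={}   OUT={e*e}
  B2:   IN={e*e}   OUT={}
  B3:   IN={}   OUT={}
  B4:   IN={}   OUT={}
  B5:   IN={}   OUT={}
  B6:   IN={}   OUT={}
  B7:   IN={}   OUT={}
  B8:   IN={}   OUT={a+c}

Merge at B8: IN[B8] = OUT[B7] = {}
Applying B8's transfer function to that IN value gives OUT[B8] (row B8 above).

Answer: {a+c}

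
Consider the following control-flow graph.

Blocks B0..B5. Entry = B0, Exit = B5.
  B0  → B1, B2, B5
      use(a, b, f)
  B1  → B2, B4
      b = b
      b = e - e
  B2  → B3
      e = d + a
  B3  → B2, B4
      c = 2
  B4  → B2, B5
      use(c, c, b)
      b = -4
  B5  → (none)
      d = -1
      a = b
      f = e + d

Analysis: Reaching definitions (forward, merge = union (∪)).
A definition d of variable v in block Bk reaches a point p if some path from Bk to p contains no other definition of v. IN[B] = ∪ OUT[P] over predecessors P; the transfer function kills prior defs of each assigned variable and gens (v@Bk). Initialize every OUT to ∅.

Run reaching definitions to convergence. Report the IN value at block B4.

Converged values:
  B0:  IN={}  OUT={}
  B1:  IN={}  OUT={b@B1}
  B2:  IN={b@B1, b@B4, c@B3, e@B2}  OUT={b@B1, b@B4, c@B3, e@B2}
  B3:  IN={b@B1, b@B4, c@B3, e@B2}  OUT={b@B1, b@B4, c@B3, e@B2}
  B4:  IN={b@B1, b@B4, c@B3, e@B2}  OUT={b@B4, c@B3, e@B2}
  B5:  IN={b@B4, c@B3, e@B2}  OUT={a@B5, b@B4, c@B3, d@B5, e@B2, f@B5}

Merge at B4: IN[B4] = OUT[B1] ⊔ OUT[B3] = {b@B1, b@B4, c@B3, e@B2}

Answer: {b@B1, b@B4, c@B3, e@B2}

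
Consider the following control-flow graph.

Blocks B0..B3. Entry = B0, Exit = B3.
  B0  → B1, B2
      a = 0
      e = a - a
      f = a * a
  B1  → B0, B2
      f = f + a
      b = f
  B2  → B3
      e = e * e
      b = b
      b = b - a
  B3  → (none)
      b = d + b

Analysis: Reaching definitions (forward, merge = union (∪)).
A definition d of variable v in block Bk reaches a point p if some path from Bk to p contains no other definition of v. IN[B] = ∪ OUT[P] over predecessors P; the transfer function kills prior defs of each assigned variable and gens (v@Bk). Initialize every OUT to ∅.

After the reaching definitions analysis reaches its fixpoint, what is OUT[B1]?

Answer: {a@B0, b@B1, e@B0, f@B1}

Working:
Fixpoint table:
  B0:   IN={a@B0, b@B1, e@B0, f@B1}   OUT={a@B0, b@B1, e@B0, f@B0}
  B1:   IN={a@B0, b@B1, e@B0, f@B0}   OUT={a@B0, b@B1, e@B0, f@B1}
  B2:   IN={a@B0, b@B1, e@B0, f@B0, f@B1}   OUT={a@B0, b@B2, e@B2, f@B0, f@B1}
  B3:   IN={a@B0, b@B2, e@B2, f@B0, f@B1}   OUT={a@B0, b@B3, e@B2, f@B0, f@B1}

Merge at B1: IN[B1] = OUT[B0] = {a@B0, b@B1, e@B0, f@B0}
Applying B1's transfer function to that IN value gives OUT[B1] (row B1 above).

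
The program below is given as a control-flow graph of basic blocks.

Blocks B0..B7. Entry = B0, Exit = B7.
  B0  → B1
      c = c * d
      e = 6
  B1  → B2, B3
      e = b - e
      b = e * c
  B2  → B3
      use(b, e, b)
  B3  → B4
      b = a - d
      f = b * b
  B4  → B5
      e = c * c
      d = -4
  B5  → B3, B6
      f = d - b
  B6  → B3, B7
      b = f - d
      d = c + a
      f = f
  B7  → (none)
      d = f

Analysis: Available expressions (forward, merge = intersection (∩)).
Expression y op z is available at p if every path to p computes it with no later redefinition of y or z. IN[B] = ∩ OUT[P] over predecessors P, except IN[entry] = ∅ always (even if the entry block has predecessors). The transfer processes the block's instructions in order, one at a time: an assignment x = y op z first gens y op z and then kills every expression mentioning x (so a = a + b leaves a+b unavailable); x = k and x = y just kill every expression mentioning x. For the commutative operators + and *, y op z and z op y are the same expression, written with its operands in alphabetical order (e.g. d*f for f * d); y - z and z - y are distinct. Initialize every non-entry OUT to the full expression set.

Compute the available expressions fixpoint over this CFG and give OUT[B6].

Converged values:
  B0:  IN={}  OUT={}
  B1:  IN={}  OUT={c*e}
  B2:  IN={c*e}  OUT={c*e}
  B3:  IN={}  OUT={a-d, b*b}
  B4:  IN={a-d, b*b}  OUT={b*b, c*c}
  B5:  IN={b*b, c*c}  OUT={b*b, c*c, d-b}
  B6:  IN={b*b, c*c, d-b}  OUT={a+c, c*c}
  B7:  IN={a+c, c*c}  OUT={a+c, c*c}

Merge at B6: IN[B6] = OUT[B5] = {b*b, c*c, d-b}
Applying B6's transfer function to that IN value gives OUT[B6] (row B6 above).

Answer: {a+c, c*c}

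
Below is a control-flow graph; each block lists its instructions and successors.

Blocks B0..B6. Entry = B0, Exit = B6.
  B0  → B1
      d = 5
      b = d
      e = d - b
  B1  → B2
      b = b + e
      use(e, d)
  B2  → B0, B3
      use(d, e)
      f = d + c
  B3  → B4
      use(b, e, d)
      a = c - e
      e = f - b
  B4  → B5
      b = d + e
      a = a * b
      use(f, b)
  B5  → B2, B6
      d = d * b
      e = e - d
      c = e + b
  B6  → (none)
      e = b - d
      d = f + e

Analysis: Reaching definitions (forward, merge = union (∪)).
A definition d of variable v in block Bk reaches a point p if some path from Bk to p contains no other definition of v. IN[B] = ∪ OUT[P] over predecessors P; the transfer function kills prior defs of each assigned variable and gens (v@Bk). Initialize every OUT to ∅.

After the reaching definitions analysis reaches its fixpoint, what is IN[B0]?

Fixpoint table:
  B0:   IN={a@B4, b@B1, b@B4, c@B5, d@B0, d@B5, e@B0, e@B5, f@B2}   OUT={a@B4, b@B0, c@B5, d@B0, e@B0, f@B2}
  B1:   IN={a@B4, b@B0, c@B5, d@B0, e@B0, f@B2}   OUT={a@B4, b@B1, c@B5, d@B0, e@B0, f@B2}
  B2:   IN={a@B4, b@B1, b@B4, c@B5, d@B0, d@B5, e@B0, e@B5, f@B2}   OUT={a@B4, b@B1, b@B4, c@B5, d@B0, d@B5, e@B0, e@B5, f@B2}
  B3:   IN={a@B4, b@B1, b@B4, c@B5, d@B0, d@B5, e@B0, e@B5, f@B2}   OUT={a@B3, b@B1, b@B4, c@B5, d@B0, d@B5, e@B3, f@B2}
  B4:   IN={a@B3, b@B1, b@B4, c@B5, d@B0, d@B5, e@B3, f@B2}   OUT={a@B4, b@B4, c@B5, d@B0, d@B5, e@B3, f@B2}
  B5:   IN={a@B4, b@B4, c@B5, d@B0, d@B5, e@B3, f@B2}   OUT={a@B4, b@B4, c@B5, d@B5, e@B5, f@B2}
  B6:   IN={a@B4, b@B4, c@B5, d@B5, e@B5, f@B2}   OUT={a@B4, b@B4, c@B5, d@B6, e@B6, f@B2}

Merge at B0 (entry node, so the boundary value {} is joined with the incoming edge(s)): IN[B0] = {} ⊔ OUT[B2] = {a@B4, b@B1, b@B4, c@B5, d@B0, d@B5, e@B0, e@B5, f@B2}

Answer: {a@B4, b@B1, b@B4, c@B5, d@B0, d@B5, e@B0, e@B5, f@B2}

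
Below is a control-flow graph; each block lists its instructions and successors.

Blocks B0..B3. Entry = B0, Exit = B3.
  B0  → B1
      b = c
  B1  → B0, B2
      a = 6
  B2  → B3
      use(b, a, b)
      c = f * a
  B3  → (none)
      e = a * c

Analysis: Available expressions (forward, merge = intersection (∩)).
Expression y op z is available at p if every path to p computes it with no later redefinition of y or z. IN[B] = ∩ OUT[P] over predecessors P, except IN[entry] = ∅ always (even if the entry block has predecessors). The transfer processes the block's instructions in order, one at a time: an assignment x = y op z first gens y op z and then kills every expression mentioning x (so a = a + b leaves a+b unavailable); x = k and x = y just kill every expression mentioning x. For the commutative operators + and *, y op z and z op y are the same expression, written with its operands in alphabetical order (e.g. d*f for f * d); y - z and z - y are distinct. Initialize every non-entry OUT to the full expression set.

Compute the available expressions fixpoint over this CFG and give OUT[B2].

Answer: {a*f}

Working:
Fixpoint table:
  B0:  IN={}  OUT={}
  B1:  IN={}  OUT={}
  B2:  IN={}  OUT={a*f}
  B3:  IN={a*f}  OUT={a*c, a*f}

Merge at B2: IN[B2] = OUT[B1] = {}
Applying B2's transfer function to that IN value gives OUT[B2] (row B2 above).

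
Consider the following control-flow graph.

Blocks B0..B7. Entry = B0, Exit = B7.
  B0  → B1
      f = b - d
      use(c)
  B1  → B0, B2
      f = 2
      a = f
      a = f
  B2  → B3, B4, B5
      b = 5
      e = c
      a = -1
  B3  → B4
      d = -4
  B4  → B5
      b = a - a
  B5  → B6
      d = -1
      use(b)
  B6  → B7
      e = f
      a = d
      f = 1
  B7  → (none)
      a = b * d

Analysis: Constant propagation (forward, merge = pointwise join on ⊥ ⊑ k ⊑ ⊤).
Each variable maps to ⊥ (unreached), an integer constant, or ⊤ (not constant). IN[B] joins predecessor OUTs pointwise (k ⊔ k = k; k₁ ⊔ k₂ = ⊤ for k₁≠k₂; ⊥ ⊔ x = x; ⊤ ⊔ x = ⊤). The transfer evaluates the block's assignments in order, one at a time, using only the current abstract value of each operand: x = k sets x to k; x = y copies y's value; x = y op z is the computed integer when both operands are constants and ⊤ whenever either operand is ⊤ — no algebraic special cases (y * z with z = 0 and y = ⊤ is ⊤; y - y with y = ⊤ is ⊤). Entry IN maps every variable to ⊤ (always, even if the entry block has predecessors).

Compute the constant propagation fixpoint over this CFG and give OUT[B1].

Answer: {a: 2, b: ⊤, c: ⊤, d: ⊤, e: ⊤, f: 2}

Trace:
Per-block solution:
  B0:   IN=(all ⊤)   OUT=(all ⊤)
  B1:   IN=(all ⊤)   OUT={a:2, f:2; rest ⊤}
  B2:   IN={a:2, f:2; rest ⊤}   OUT={a:-1, b:5, f:2; rest ⊤}
  B3:   IN={a:-1, b:5, f:2; rest ⊤}   OUT={a:-1, b:5, d:-4, f:2; rest ⊤}
  B4:   IN={a:-1, b:5, f:2; rest ⊤}   OUT={a:-1, b:0, f:2; rest ⊤}
  B5:   IN={a:-1, f:2; rest ⊤}   OUT={a:-1, d:-1, f:2; rest ⊤}
  B6:   IN={a:-1, d:-1, f:2; rest ⊤}   OUT={a:-1, d:-1, e:2, f:1; rest ⊤}
  B7:   IN={a:-1, d:-1, e:2, f:1; rest ⊤}   OUT={d:-1, e:2, f:1; rest ⊤}

Merge at B1: IN[B1] = OUT[B0] = {a: ⊤, b: ⊤, c: ⊤, d: ⊤, e: ⊤, f: ⊤}
Applying B1's transfer function to that IN value gives OUT[B1] (row B1 above).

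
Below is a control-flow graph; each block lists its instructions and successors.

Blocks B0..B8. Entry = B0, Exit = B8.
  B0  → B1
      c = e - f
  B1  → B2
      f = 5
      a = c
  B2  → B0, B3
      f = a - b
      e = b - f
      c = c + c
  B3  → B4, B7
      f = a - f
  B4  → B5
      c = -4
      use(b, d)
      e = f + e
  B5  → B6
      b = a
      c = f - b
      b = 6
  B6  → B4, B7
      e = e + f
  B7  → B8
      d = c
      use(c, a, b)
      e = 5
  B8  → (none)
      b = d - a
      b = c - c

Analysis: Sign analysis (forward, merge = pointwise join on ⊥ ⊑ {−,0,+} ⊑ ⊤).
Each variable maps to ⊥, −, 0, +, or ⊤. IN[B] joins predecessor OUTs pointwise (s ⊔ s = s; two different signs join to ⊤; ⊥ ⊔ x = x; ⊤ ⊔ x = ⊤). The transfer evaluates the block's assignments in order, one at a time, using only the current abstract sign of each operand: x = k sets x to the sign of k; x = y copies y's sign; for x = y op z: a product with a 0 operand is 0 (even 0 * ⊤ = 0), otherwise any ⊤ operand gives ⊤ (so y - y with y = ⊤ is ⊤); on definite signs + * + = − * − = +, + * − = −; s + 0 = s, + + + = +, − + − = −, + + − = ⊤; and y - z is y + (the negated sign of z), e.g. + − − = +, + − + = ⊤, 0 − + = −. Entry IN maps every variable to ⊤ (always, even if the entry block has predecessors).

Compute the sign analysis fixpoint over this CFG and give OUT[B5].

Answer: {a: ⊤, b: +, c: ⊤, d: ⊤, e: ⊤, f: ⊤}

Working:
Converged values:
  B0:  IN=(all ⊤)  OUT=(all ⊤)
  B1:  IN=(all ⊤)  OUT={f:+; rest ⊤}
  B2:  IN={f:+; rest ⊤}  OUT=(all ⊤)
  B3:  IN=(all ⊤)  OUT=(all ⊤)
  B4:  IN=(all ⊤)  OUT={c:-; rest ⊤}
  B5:  IN={c:-; rest ⊤}  OUT={b:+; rest ⊤}
  B6:  IN={b:+; rest ⊤}  OUT={b:+; rest ⊤}
  B7:  IN=(all ⊤)  OUT={e:+; rest ⊤}
  B8:  IN={e:+; rest ⊤}  OUT={e:+; rest ⊤}

Merge at B5: IN[B5] = OUT[B4] = {a: ⊤, b: ⊤, c: -, d: ⊤, e: ⊤, f: ⊤}
Applying B5's transfer function to that IN value gives OUT[B5] (row B5 above).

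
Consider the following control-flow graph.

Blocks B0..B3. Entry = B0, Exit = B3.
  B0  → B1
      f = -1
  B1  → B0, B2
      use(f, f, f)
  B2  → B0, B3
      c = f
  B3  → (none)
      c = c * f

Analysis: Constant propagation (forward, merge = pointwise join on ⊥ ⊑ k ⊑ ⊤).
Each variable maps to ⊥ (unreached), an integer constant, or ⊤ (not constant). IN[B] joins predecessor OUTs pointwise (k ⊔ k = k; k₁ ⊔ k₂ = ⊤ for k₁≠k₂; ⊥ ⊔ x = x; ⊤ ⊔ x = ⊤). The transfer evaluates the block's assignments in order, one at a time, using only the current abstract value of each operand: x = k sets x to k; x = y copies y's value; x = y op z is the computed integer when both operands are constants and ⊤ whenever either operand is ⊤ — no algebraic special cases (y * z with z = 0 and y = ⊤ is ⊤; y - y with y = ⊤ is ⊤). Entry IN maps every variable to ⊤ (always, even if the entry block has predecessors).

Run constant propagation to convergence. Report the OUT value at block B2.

Answer: {a: ⊤, b: ⊤, c: -1, d: ⊤, e: ⊤, f: -1}

Trace:
Per-block solution:
  B0: | IN=(all ⊤) | OUT={f:-1; rest ⊤}
  B1: | IN={f:-1; rest ⊤} | OUT={f:-1; rest ⊤}
  B2: | IN={f:-1; rest ⊤} | OUT={c:-1, f:-1; rest ⊤}
  B3: | IN={c:-1, f:-1; rest ⊤} | OUT={c:1, f:-1; rest ⊤}

Merge at B2: IN[B2] = OUT[B1] = {a: ⊤, b: ⊤, c: ⊤, d: ⊤, e: ⊤, f: -1}
Applying B2's transfer function to that IN value gives OUT[B2] (row B2 above).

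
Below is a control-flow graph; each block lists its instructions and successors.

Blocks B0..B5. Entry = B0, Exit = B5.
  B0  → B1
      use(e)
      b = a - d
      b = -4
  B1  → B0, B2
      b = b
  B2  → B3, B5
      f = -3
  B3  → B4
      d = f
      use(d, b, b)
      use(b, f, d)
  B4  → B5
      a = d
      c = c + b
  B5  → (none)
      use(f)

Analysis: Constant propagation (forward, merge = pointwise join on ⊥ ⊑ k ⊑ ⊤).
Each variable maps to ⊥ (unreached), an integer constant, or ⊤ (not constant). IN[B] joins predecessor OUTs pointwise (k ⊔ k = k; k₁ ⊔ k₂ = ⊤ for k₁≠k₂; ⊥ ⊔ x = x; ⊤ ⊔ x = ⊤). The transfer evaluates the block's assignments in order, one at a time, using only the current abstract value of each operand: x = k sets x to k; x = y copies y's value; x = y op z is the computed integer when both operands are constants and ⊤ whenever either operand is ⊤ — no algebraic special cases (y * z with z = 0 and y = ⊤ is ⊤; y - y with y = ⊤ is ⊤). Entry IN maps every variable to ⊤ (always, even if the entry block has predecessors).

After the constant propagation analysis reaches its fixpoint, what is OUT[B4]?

Converged values:
  B0:  IN=(all ⊤)  OUT={b:-4; rest ⊤}
  B1:  IN={b:-4; rest ⊤}  OUT={b:-4; rest ⊤}
  B2:  IN={b:-4; rest ⊤}  OUT={b:-4, f:-3; rest ⊤}
  B3:  IN={b:-4, f:-3; rest ⊤}  OUT={b:-4, d:-3, f:-3; rest ⊤}
  B4:  IN={b:-4, d:-3, f:-3; rest ⊤}  OUT={a:-3, b:-4, d:-3, f:-3; rest ⊤}
  B5:  IN={b:-4, f:-3; rest ⊤}  OUT={b:-4, f:-3; rest ⊤}

Merge at B4: IN[B4] = OUT[B3] = {a: ⊤, b: -4, c: ⊤, d: -3, e: ⊤, f: -3}
Applying B4's transfer function to that IN value gives OUT[B4] (row B4 above).

Answer: {a: -3, b: -4, c: ⊤, d: -3, e: ⊤, f: -3}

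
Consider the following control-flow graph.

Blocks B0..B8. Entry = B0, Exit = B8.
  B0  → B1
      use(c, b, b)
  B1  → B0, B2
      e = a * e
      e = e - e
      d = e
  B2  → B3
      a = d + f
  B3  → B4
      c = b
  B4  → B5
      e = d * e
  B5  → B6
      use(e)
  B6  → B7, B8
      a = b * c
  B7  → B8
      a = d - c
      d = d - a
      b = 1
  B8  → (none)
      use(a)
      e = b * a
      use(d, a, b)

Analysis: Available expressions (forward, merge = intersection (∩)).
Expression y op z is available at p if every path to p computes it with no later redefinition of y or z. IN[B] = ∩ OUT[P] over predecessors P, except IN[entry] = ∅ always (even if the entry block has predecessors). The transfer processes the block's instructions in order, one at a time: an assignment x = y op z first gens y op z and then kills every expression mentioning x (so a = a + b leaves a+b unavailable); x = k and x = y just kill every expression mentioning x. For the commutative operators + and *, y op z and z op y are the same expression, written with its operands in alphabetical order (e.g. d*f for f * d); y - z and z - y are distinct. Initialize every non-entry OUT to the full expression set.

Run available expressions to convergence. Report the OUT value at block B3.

Answer: {d+f}

Trace:
Fixpoint table:
  B0:  IN={}  OUT={}
  B1:  IN={}  OUT={}
  B2:  IN={}  OUT={d+f}
  B3:  IN={d+f}  OUT={d+f}
  B4:  IN={d+f}  OUT={d+f}
  B5:  IN={d+f}  OUT={d+f}
  B6:  IN={d+f}  OUT={b*c, d+f}
  B7:  IN={b*c, d+f}  OUT={}
  B8:  IN={}  OUT={a*b}

Merge at B3: IN[B3] = OUT[B2] = {d+f}
Applying B3's transfer function to that IN value gives OUT[B3] (row B3 above).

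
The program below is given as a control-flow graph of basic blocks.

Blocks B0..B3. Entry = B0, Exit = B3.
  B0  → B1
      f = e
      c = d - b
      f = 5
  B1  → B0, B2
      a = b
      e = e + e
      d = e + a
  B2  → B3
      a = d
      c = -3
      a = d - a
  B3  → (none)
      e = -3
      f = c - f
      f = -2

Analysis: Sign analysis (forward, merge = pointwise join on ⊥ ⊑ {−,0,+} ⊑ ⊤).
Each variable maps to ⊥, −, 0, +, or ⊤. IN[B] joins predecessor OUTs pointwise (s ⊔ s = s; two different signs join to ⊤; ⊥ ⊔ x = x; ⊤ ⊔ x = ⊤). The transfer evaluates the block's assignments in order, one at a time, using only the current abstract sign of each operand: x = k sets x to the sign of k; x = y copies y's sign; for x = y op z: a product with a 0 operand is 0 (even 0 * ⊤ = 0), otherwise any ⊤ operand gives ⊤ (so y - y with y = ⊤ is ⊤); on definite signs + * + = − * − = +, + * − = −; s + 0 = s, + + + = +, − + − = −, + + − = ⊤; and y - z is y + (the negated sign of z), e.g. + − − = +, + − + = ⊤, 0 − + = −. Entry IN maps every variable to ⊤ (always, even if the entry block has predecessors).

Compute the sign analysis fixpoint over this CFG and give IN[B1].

Fixpoint table:
  B0: | IN=(all ⊤) | OUT={f:+; rest ⊤}
  B1: | IN={f:+; rest ⊤} | OUT={f:+; rest ⊤}
  B2: | IN={f:+; rest ⊤} | OUT={c:-, f:+; rest ⊤}
  B3: | IN={c:-, f:+; rest ⊤} | OUT={c:-, e:-, f:-; rest ⊤}

Merge at B1: IN[B1] = OUT[B0] = {a: ⊤, b: ⊤, c: ⊤, d: ⊤, e: ⊤, f: +}

Answer: {a: ⊤, b: ⊤, c: ⊤, d: ⊤, e: ⊤, f: +}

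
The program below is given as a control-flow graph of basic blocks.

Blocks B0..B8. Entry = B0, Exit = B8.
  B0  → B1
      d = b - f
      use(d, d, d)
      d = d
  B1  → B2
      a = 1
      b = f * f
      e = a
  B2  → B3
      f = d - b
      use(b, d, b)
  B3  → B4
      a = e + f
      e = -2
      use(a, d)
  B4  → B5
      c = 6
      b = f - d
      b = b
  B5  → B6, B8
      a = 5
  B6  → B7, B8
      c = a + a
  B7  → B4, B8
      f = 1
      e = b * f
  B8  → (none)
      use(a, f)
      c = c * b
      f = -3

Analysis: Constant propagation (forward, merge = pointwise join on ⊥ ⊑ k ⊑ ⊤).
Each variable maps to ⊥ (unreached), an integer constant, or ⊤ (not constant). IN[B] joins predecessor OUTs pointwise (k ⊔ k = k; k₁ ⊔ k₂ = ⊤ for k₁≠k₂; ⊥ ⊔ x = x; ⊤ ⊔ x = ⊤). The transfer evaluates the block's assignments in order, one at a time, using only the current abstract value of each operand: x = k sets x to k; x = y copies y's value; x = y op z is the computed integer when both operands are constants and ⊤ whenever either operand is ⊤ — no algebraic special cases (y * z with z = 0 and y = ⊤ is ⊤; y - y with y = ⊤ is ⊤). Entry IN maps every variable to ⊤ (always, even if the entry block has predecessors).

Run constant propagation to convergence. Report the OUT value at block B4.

Converged values:
  B0:   IN=(all ⊤)   OUT=(all ⊤)
  B1:   IN=(all ⊤)   OUT={a:1, e:1; rest ⊤}
  B2:   IN={a:1, e:1; rest ⊤}   OUT={a:1, e:1; rest ⊤}
  B3:   IN={a:1, e:1; rest ⊤}   OUT={e:-2; rest ⊤}
  B4:   IN=(all ⊤)   OUT={c:6; rest ⊤}
  B5:   IN={c:6; rest ⊤}   OUT={a:5, c:6; rest ⊤}
  B6:   IN={a:5, c:6; rest ⊤}   OUT={a:5, c:10; rest ⊤}
  B7:   IN={a:5, c:10; rest ⊤}   OUT={a:5, c:10, f:1; rest ⊤}
  B8:   IN={a:5; rest ⊤}   OUT={a:5, f:-3; rest ⊤}

Merge at B4: IN[B4] = OUT[B3] ⊔ OUT[B7] = {a: ⊤, b: ⊤, c: ⊤, d: ⊤, e: ⊤, f: ⊤}
Applying B4's transfer function to that IN value gives OUT[B4] (row B4 above).

Answer: {a: ⊤, b: ⊤, c: 6, d: ⊤, e: ⊤, f: ⊤}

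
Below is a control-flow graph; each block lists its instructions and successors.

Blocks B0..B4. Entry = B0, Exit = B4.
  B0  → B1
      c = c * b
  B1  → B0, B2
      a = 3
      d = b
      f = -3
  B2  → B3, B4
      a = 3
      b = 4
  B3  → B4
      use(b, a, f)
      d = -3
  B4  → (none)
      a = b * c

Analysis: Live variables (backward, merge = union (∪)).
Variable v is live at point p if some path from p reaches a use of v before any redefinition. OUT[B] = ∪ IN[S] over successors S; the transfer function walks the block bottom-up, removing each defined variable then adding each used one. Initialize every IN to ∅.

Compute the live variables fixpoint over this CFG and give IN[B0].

Answer: {b, c}

Trace:
Fixpoint table:
  B0:   IN={b, c}   OUT={b, c}
  B1:   IN={b, c}   OUT={b, c, f}
  B2:   IN={c, f}   OUT={a, b, c, f}
  B3:   IN={a, b, c, f}   OUT={b, c}
  B4:   IN={b, c}   OUT={}

Merge at B0: OUT[B0] = IN[B1] = {b, c}
Applying B0's transfer function to that OUT value gives IN[B0] (row B0 above).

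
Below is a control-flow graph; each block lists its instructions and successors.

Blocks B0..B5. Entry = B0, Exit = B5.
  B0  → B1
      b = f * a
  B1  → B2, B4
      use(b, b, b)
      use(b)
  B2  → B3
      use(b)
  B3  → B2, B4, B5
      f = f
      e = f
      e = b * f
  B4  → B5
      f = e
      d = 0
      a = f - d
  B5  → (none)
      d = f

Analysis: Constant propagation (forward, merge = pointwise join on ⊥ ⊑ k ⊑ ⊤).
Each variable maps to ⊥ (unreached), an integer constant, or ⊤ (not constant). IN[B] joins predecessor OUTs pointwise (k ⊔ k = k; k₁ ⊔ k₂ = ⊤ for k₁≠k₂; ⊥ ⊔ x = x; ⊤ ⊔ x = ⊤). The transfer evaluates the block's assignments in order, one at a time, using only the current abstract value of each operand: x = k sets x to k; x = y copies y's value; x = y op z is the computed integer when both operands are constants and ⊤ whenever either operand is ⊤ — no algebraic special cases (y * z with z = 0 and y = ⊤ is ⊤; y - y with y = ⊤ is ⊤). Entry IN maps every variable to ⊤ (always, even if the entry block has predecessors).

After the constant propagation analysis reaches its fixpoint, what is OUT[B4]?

Answer: {a: ⊤, b: ⊤, c: ⊤, d: 0, e: ⊤, f: ⊤}

Working:
Fixpoint table:
  B0: | IN=(all ⊤) | OUT=(all ⊤)
  B1: | IN=(all ⊤) | OUT=(all ⊤)
  B2: | IN=(all ⊤) | OUT=(all ⊤)
  B3: | IN=(all ⊤) | OUT=(all ⊤)
  B4: | IN=(all ⊤) | OUT={d:0; rest ⊤}
  B5: | IN=(all ⊤) | OUT=(all ⊤)

Merge at B4: IN[B4] = OUT[B1] ⊔ OUT[B3] = {a: ⊤, b: ⊤, c: ⊤, d: ⊤, e: ⊤, f: ⊤}
Applying B4's transfer function to that IN value gives OUT[B4] (row B4 above).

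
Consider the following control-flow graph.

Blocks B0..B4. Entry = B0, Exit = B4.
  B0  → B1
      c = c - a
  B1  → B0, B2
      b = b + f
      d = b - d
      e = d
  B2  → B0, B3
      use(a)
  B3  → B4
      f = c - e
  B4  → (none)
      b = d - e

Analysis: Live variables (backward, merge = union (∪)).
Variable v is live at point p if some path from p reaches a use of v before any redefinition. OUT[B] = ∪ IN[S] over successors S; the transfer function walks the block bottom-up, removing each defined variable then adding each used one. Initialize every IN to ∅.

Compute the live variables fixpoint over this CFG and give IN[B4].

Answer: {d, e}

Working:
Fixpoint table:
  B0: | IN={a, b, c, d, f} | OUT={a, b, c, d, f}
  B1: | IN={a, b, c, d, f} | OUT={a, b, c, d, e, f}
  B2: | IN={a, b, c, d, e, f} | OUT={a, b, c, d, e, f}
  B3: | IN={c, d, e} | OUT={d, e}
  B4: | IN={d, e} | OUT={}

B4 is the boundary node: OUT[B4] = {}
Applying B4's transfer function to that OUT value gives IN[B4] (row B4 above).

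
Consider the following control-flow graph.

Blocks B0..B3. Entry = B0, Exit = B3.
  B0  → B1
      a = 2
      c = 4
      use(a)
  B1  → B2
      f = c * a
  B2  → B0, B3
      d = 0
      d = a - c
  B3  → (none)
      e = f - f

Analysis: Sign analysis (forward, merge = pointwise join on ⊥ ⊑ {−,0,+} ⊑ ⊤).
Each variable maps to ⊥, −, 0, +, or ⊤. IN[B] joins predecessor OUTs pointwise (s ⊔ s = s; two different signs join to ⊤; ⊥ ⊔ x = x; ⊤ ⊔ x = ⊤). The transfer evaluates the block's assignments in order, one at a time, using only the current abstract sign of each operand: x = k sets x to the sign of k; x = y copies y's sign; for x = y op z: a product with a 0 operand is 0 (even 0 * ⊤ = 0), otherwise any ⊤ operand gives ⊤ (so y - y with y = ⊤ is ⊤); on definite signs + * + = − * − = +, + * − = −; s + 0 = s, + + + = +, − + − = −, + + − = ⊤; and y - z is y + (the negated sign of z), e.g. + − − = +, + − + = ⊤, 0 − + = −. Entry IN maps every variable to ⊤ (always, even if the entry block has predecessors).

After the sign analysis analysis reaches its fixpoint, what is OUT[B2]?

Per-block solution:
  B0:  IN=(all ⊤)  OUT={a:+, c:+; rest ⊤}
  B1:  IN={a:+, c:+; rest ⊤}  OUT={a:+, c:+, f:+; rest ⊤}
  B2:  IN={a:+, c:+, f:+; rest ⊤}  OUT={a:+, c:+, f:+; rest ⊤}
  B3:  IN={a:+, c:+, f:+; rest ⊤}  OUT={a:+, c:+, f:+; rest ⊤}

Merge at B2: IN[B2] = OUT[B1] = {a: +, b: ⊤, c: +, d: ⊤, e: ⊤, f: +}
Applying B2's transfer function to that IN value gives OUT[B2] (row B2 above).

Answer: {a: +, b: ⊤, c: +, d: ⊤, e: ⊤, f: +}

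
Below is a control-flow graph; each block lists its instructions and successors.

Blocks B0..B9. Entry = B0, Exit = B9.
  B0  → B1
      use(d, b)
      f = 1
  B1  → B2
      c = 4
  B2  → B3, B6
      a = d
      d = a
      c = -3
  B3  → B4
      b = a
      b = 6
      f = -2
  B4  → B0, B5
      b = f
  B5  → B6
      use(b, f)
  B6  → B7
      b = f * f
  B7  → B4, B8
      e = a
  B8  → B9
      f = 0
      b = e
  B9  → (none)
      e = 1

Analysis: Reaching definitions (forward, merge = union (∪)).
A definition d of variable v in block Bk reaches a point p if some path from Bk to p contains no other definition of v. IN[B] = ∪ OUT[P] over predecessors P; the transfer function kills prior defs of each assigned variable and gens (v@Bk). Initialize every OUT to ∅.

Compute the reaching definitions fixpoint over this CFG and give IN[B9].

Fixpoint table:
  B0: | IN={a@B2, b@B4, c@B2, d@B2, e@B7, f@B0, f@B3} | OUT={a@B2, b@B4, c@B2, d@B2, e@B7, f@B0}
  B1: | IN={a@B2, b@B4, c@B2, d@B2, e@B7, f@B0} | OUT={a@B2, b@B4, c@B1, d@B2, e@B7, f@B0}
  B2: | IN={a@B2, b@B4, c@B1, d@B2, e@B7, f@B0} | OUT={a@B2, b@B4, c@B2, d@B2, e@B7, f@B0}
  B3: | IN={a@B2, b@B4, c@B2, d@B2, e@B7, f@B0} | OUT={a@B2, b@B3, c@B2, d@B2, e@B7, f@B3}
  B4: | IN={a@B2, b@B3, b@B6, c@B2, d@B2, e@B7, f@B0, f@B3} | OUT={a@B2, b@B4, c@B2, d@B2, e@B7, f@B0, f@B3}
  B5: | IN={a@B2, b@B4, c@B2, d@B2, e@B7, f@B0, f@B3} | OUT={a@B2, b@B4, c@B2, d@B2, e@B7, f@B0, f@B3}
  B6: | IN={a@B2, b@B4, c@B2, d@B2, e@B7, f@B0, f@B3} | OUT={a@B2, b@B6, c@B2, d@B2, e@B7, f@B0, f@B3}
  B7: | IN={a@B2, b@B6, c@B2, d@B2, e@B7, f@B0, f@B3} | OUT={a@B2, b@B6, c@B2, d@B2, e@B7, f@B0, f@B3}
  B8: | IN={a@B2, b@B6, c@B2, d@B2, e@B7, f@B0, f@B3} | OUT={a@B2, b@B8, c@B2, d@B2, e@B7, f@B8}
  B9: | IN={a@B2, b@B8, c@B2, d@B2, e@B7, f@B8} | OUT={a@B2, b@B8, c@B2, d@B2, e@B9, f@B8}

Merge at B9: IN[B9] = OUT[B8] = {a@B2, b@B8, c@B2, d@B2, e@B7, f@B8}

Answer: {a@B2, b@B8, c@B2, d@B2, e@B7, f@B8}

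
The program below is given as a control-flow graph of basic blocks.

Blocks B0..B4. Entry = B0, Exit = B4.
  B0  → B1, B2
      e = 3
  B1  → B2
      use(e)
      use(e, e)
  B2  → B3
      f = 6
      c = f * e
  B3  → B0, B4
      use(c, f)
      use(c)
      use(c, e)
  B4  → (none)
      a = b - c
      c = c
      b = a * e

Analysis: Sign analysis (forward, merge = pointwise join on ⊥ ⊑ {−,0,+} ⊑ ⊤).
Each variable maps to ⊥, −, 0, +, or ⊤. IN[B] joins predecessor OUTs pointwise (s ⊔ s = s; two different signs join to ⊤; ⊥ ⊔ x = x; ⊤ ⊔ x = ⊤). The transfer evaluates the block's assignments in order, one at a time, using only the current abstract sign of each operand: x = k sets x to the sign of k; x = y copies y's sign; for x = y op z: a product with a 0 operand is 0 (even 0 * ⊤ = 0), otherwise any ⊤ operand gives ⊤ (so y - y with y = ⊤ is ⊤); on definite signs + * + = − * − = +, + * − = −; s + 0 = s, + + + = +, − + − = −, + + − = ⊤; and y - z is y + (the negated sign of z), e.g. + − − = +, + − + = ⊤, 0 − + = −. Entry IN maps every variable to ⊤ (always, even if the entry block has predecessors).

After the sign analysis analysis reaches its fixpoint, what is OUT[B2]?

Converged values:
  B0:  IN=(all ⊤)  OUT={e:+; rest ⊤}
  B1:  IN={e:+; rest ⊤}  OUT={e:+; rest ⊤}
  B2:  IN={e:+; rest ⊤}  OUT={c:+, e:+, f:+; rest ⊤}
  B3:  IN={c:+, e:+, f:+; rest ⊤}  OUT={c:+, e:+, f:+; rest ⊤}
  B4:  IN={c:+, e:+, f:+; rest ⊤}  OUT={c:+, e:+, f:+; rest ⊤}

Merge at B2: IN[B2] = OUT[B0] ⊔ OUT[B1] = {a: ⊤, b: ⊤, c: ⊤, d: ⊤, e: +, f: ⊤}
Applying B2's transfer function to that IN value gives OUT[B2] (row B2 above).

Answer: {a: ⊤, b: ⊤, c: +, d: ⊤, e: +, f: +}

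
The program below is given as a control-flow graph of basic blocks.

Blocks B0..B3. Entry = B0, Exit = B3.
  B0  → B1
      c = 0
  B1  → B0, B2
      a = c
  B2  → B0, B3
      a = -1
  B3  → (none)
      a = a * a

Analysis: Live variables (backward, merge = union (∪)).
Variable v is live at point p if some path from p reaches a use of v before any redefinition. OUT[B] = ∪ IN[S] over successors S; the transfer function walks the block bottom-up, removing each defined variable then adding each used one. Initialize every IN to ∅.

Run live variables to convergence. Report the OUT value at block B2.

Per-block solution:
  B0:   IN={}   OUT={c}
  B1:   IN={c}   OUT={}
  B2:   IN={}   OUT={a}
  B3:   IN={a}   OUT={}

Merge at B2: OUT[B2] = IN[B0] ⊔ IN[B3] = {a}

Answer: {a}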